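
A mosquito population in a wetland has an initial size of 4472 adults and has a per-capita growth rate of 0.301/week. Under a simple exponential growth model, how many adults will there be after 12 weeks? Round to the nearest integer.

N(t) = N₀·e^(rt) = 4472 × e^(0.301×12) = 4472 × e^3.612.
e^3.612 ≈ 37.04, so N ≈ 4472 × 37.04 = 165643.

165643 adults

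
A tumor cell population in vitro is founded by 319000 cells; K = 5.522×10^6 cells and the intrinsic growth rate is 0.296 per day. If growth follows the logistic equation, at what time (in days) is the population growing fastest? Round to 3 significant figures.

Logistic growth is fastest at N = K/2 = 2.761×10^6.
A = (K − N₀)/N₀ = 16.31. Set K/(1 + A·e^(−rt)) = K/2 → A·e^(−rt) = 1.
e^(−0.296t) = 1/16.31 = 0.0613108, so t = ln(16.31)/0.296 = 2.7918/0.296 = 9.4318.

9.43 days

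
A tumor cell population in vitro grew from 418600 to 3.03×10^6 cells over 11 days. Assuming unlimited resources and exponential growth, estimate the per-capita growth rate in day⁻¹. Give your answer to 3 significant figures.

0.180 per day

From N(t) = N₀·e^(rt): e^(r·11) = 3.03×10^6/418600 = 7.2384.
r·11 = ln(7.2384) = 1.9794, so r = 1.9794/11 = 0.17995.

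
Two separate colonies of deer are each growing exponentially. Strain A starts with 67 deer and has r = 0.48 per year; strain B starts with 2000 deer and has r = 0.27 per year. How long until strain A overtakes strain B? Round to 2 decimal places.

Set 67·e^(0.48t) = 2000·e^(0.27t).
e^((0.48 − 0.27)t) = 2000/67 → e^(0.21·t) = 29.851.
0.21·t = ln(29.851) = 3.3962, so t = 3.3962/0.21 = 16.172.

16.17 years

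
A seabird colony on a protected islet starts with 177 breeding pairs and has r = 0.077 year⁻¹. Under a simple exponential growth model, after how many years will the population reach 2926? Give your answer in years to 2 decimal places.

Set N₀·e^(rt) = 2926: e^(0.077·t) = 2926/177 = 16.531.
0.077·t = ln(16.531) = 2.8052, so t = 2.8052/0.077 = 36.432.

36.43 years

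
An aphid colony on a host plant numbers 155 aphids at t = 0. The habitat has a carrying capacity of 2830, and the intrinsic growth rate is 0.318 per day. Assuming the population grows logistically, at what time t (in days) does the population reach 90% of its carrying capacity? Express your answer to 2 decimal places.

A = (K − N₀)/N₀ = (2830 − 155)/155 = 17.258.
Solve 2830/(1 + 17.258·e^(−0.318t)) = 2547: 1 + 17.258·e^(−0.318t) = 1.1111, so e^(−0.318t) = 0.00643821.
−0.318·t = ln(0.00643821) = -5.0455, so t = 5.0455/0.318 = 15.866.

15.87 days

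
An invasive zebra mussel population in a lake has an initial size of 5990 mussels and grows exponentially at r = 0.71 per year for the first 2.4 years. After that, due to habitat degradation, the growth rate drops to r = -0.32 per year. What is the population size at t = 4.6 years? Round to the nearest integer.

Phase 1: N(2.4) = 5990·e^(0.71×2.4) = 5990·e^1.704 = 32920.4.
Phase 2 runs for 4.6 − 2.4 = 2.2 years at r = -0.32.
N(4.6) = 32920.4·e^(-0.32×2.2) = 32920.4·e^-0.704 = 16282.5.

16283 mussels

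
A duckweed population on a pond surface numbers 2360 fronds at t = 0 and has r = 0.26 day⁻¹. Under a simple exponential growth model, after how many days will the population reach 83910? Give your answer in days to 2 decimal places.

Set N₀·e^(rt) = 83910: e^(0.26·t) = 83910/2360 = 35.555.
0.26·t = ln(35.555) = 3.5711, so t = 3.5711/0.26 = 13.735.

13.73 days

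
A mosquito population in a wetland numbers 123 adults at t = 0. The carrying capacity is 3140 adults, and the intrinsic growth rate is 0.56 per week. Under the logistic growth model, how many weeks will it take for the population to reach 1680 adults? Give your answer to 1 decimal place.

6.0 weeks

A = (K − N₀)/N₀ = (3140 − 123)/123 = 24.528.
Solve 3140/(1 + 24.528·e^(−0.56t)) = 1680: 1 + 24.528·e^(−0.56t) = 1.869, so e^(−0.56t) = 0.0354302.
−0.56·t = ln(0.0354302) = -3.3402, so t = 3.3402/0.56 = 5.9646.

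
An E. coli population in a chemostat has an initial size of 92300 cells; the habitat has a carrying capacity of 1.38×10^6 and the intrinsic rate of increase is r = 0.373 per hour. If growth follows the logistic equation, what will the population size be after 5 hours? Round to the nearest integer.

A = (K − N₀)/N₀ = (1.38×10^6 − 92300)/92300 = 13.951.
N(t) = K/(1 + A·e^(−rt)) = 1.38×10^6/(1 + 13.951×e^(−0.373×5)).
e^(−1.865) = 0.1549; denominator = 1 + 13.951×0.1549 = 3.161.
N = 1.38×10^6/3.161 = 436571.

436571 cells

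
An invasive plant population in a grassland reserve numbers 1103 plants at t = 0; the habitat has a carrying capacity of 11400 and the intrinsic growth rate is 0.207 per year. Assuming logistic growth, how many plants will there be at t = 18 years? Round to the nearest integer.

9307 plants

A = (K − N₀)/N₀ = (11400 − 1103)/1103 = 9.3354.
N(t) = K/(1 + A·e^(−rt)) = 11400/(1 + 9.3354×e^(−0.207×18)).
e^(−3.726) = 0.024089; denominator = 1 + 9.3354×0.024089 = 1.2249.
N = 11400/1.2249 = 9307.02.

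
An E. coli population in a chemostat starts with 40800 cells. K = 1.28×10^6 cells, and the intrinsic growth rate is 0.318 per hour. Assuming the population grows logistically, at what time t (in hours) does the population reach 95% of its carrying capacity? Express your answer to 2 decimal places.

A = (K − N₀)/N₀ = (1.28×10^6 − 40800)/40800 = 30.373.
Solve 1.28×10^6/(1 + 30.373·e^(−0.318t)) = 1.216×10^6: 1 + 30.373·e^(−0.318t) = 1.0526, so e^(−0.318t) = 0.00173287.
−0.318·t = ln(0.00173287) = -6.358, so t = 6.358/0.318 = 19.994.

19.99 hours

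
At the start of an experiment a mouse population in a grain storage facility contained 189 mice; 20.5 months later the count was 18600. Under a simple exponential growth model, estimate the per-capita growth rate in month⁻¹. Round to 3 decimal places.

0.224 per month

From N(t) = N₀·e^(rt): e^(r·20.5) = 18600/189 = 98.413.
r·20.5 = ln(98.413) = 4.5892, so r = 4.5892/20.5 = 0.22386.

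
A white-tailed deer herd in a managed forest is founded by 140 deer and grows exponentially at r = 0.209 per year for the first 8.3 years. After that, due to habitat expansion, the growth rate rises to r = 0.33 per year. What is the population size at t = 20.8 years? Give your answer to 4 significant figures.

49090 deer

Phase 1: N(8.3) = 140·e^(0.209×8.3) = 140·e^1.735 = 793.412.
Phase 2 runs for 20.8 − 8.3 = 12.5 years at r = 0.33.
N(20.8) = 793.412·e^(0.33×12.5) = 793.412·e^4.125 = 49086.7.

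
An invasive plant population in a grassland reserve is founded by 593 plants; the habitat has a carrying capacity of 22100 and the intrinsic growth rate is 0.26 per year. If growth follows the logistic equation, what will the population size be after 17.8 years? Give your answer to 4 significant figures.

A = (K − N₀)/N₀ = (22100 − 593)/593 = 36.268.
N(t) = K/(1 + A·e^(−rt)) = 22100/(1 + 36.268×e^(−0.26×17.8)).
e^(−4.628) = 0.0097743; denominator = 1 + 36.268×0.0097743 = 1.3545.
N = 22100/1.3545 = 16316.

16320 plants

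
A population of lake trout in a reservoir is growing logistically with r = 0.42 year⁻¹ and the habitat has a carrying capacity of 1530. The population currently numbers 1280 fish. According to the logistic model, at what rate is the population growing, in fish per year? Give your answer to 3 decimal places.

87.843 fish per year

dN/dt = rN(1 − N/K) = 0.42 × 1280 × (1 − 1280/1530).
1 − 1280/1530 = 0.1634; dN/dt = 0.42 × 1280 × 0.1634 = 87.843.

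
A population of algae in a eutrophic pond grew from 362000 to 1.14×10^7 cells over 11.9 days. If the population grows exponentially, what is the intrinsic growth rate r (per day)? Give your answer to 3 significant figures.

0.290 per day

From N(t) = N₀·e^(rt): e^(r·11.9) = 1.14×10^7/362000 = 31.492.
r·11.9 = ln(31.492) = 3.4497, so r = 3.4497/11.9 = 0.28989.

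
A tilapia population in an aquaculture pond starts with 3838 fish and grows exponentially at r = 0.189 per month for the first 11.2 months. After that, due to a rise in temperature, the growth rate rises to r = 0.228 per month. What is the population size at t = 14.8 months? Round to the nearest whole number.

72425 fish

Phase 1: N(11.2) = 3838·e^(0.189×11.2) = 3838·e^2.117 = 31872.7.
Phase 2 runs for 14.8 − 11.2 = 3.6 months at r = 0.228.
N(14.8) = 31872.7·e^(0.228×3.6) = 31872.7·e^0.8208 = 72425.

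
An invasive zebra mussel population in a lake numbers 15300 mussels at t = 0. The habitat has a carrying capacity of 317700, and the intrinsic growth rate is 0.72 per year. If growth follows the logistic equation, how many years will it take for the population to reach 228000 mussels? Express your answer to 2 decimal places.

A = (K − N₀)/N₀ = (317700 − 15300)/15300 = 19.765.
Solve 317700/(1 + 19.765·e^(−0.72t)) = 228000: 1 + 19.765·e^(−0.72t) = 1.3934, so e^(−0.72t) = 0.0199052.
−0.72·t = ln(0.0199052) = -3.9168, so t = 3.9168/0.72 = 5.44.

5.44 years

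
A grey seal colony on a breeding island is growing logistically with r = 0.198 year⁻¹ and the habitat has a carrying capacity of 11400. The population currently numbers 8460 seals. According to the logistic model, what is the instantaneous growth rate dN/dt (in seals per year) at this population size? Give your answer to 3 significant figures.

dN/dt = rN(1 − N/K) = 0.198 × 8460 × (1 − 8460/11400).
1 − 8460/11400 = 0.25789; dN/dt = 0.198 × 8460 × 0.25789 = 431.99.

432 seals per year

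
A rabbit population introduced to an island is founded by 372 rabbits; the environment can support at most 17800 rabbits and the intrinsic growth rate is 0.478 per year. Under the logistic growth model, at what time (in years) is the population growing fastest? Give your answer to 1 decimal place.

Logistic growth is fastest at N = K/2 = 8900.
A = (K − N₀)/N₀ = 46.849. Set K/(1 + A·e^(−rt)) = K/2 → A·e^(−rt) = 1.
e^(−0.478t) = 1/46.849 = 0.021345, so t = ln(46.849)/0.478 = 3.8469/0.478 = 8.048.

8.0 years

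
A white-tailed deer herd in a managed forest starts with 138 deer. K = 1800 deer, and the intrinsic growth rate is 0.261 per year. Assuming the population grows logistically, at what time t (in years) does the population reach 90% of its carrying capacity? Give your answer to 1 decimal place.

18.0 years

A = (K − N₀)/N₀ = (1800 − 138)/138 = 12.043.
Solve 1800/(1 + 12.043·e^(−0.261t)) = 1620: 1 + 12.043·e^(−0.261t) = 1.1111, so e^(−0.261t) = 0.00922583.
−0.261·t = ln(0.00922583) = -4.6857, so t = 4.6857/0.261 = 17.953.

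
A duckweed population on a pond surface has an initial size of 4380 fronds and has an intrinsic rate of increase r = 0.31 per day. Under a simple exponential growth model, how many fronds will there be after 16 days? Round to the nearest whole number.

N(t) = N₀·e^(rt) = 4380 × e^(0.31×16) = 4380 × e^4.96.
e^4.96 ≈ 142.59, so N ≈ 4380 × 142.59 = 624561.

624561 fronds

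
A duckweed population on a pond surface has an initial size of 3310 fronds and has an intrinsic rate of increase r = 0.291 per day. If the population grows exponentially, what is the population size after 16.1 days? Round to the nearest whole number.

N(t) = N₀·e^(rt) = 3310 × e^(0.291×16.1) = 3310 × e^4.685.
e^4.685 ≈ 108.32, so N ≈ 3310 × 108.32 = 358543.

358543 fronds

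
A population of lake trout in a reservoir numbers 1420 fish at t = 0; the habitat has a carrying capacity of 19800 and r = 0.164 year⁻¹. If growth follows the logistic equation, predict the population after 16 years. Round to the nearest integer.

10214 fish

A = (K − N₀)/N₀ = (19800 − 1420)/1420 = 12.944.
N(t) = K/(1 + A·e^(−rt)) = 19800/(1 + 12.944×e^(−0.164×16)).
e^(−2.624) = 0.072512; denominator = 1 + 12.944×0.072512 = 1.9386.
N = 19800/1.9386 = 10213.7.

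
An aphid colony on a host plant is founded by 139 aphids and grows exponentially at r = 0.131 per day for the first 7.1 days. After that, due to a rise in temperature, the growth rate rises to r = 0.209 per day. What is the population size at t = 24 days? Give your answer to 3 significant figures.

Phase 1: N(7.1) = 139·e^(0.131×7.1) = 139·e^0.9301 = 352.332.
Phase 2 runs for 24 − 7.1 = 16.9 days at r = 0.209.
N(24) = 352.332·e^(0.209×16.9) = 352.332·e^3.532 = 12048.2.

12000 aphids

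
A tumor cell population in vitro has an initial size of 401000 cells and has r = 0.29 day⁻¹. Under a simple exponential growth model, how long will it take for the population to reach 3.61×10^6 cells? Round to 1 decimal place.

Set N₀·e^(rt) = 3.61×10^6: e^(0.29·t) = 3.61×10^6/401000 = 9.0025.
0.29·t = ln(9.0025) = 2.1975, so t = 2.1975/0.29 = 7.5776.

7.6 days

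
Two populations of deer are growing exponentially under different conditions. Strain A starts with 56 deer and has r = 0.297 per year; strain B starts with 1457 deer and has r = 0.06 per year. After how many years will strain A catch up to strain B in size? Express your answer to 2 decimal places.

13.75 years

Set 56·e^(0.297t) = 1457·e^(0.06t).
e^((0.297 − 0.06)t) = 1457/56 → e^(0.237·t) = 26.018.
0.237·t = ln(26.018) = 3.2588, so t = 3.2588/0.237 = 13.75.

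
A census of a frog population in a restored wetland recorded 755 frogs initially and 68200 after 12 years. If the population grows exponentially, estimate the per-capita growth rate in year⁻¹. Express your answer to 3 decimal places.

From N(t) = N₀·e^(rt): e^(r·12) = 68200/755 = 90.331.
r·12 = ln(90.331) = 4.5035, so r = 4.5035/12 = 0.37529.

0.375 per year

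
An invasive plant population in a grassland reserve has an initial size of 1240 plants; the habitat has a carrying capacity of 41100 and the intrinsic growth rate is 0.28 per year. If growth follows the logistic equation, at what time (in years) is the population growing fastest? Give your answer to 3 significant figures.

12.4 years

Logistic growth is fastest at N = K/2 = 20550.
A = (K − N₀)/N₀ = 32.145. Set K/(1 + A·e^(−rt)) = K/2 → A·e^(−rt) = 1.
e^(−0.28t) = 1/32.145 = 0.0311089, so t = ln(32.145)/0.28 = 3.4703/0.28 = 12.394.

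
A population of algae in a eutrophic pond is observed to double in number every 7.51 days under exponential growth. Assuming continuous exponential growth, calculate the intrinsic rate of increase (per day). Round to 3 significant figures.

0.0923 per day

r = ln(2)/t_d = 0.6931/7.51 = 0.092297.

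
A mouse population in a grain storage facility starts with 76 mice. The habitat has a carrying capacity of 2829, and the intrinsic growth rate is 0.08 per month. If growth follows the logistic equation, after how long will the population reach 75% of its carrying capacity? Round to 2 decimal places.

58.60 months

A = (K − N₀)/N₀ = (2829 − 76)/76 = 36.224.
Solve 2829/(1 + 36.224·e^(−0.08t)) = 2121.75: 1 + 36.224·e^(−0.08t) = 1.3333, so e^(−0.08t) = 0.00920208.
−0.08·t = ln(0.00920208) = -4.6883, so t = 4.6883/0.08 = 58.604.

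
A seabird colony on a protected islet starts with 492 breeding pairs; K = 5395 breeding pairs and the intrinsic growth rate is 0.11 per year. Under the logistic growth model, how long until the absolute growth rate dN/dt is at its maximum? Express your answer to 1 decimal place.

20.9 years

Logistic growth is fastest at N = K/2 = 2697.5.
A = (K − N₀)/N₀ = 9.9654. Set K/(1 + A·e^(−rt)) = K/2 → A·e^(−rt) = 1.
e^(−0.11t) = 1/9.9654 = 0.100347, so t = ln(9.9654)/0.11 = 2.2991/0.11 = 20.901.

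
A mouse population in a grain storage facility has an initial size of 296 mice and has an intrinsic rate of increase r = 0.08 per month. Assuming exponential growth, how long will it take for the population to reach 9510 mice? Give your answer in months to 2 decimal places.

Set N₀·e^(rt) = 9510: e^(0.08·t) = 9510/296 = 32.128.
0.08·t = ln(32.128) = 3.4697, so t = 3.4697/0.08 = 43.372.

43.37 months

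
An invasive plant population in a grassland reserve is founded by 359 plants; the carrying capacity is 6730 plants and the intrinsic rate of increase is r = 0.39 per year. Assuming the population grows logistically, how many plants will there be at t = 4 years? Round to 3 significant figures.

A = (K − N₀)/N₀ = (6730 − 359)/359 = 17.747.
N(t) = K/(1 + A·e^(−rt)) = 6730/(1 + 17.747×e^(−0.39×4)).
e^(−1.56) = 0.21014; denominator = 1 + 17.747×0.21014 = 4.7292.
N = 6730/4.7292 = 1423.08.

1420 plants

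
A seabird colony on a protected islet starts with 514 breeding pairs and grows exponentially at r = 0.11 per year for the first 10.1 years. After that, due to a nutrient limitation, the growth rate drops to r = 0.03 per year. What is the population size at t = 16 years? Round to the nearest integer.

Phase 1: N(10.1) = 514·e^(0.11×10.1) = 514·e^1.111 = 1561.22.
Phase 2 runs for 16 − 10.1 = 5.9 years at r = 0.03.
N(16) = 1561.22·e^(0.03×5.9) = 1561.22·e^0.177 = 1863.52.

1864 breeding pairs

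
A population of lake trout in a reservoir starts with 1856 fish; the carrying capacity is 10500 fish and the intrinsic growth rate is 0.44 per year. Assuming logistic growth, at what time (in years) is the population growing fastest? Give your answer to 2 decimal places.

3.50 years

Logistic growth is fastest at N = K/2 = 5250.
A = (K − N₀)/N₀ = 4.6573. Set K/(1 + A·e^(−rt)) = K/2 → A·e^(−rt) = 1.
e^(−0.44t) = 1/4.6573 = 0.214715, so t = ln(4.6573)/0.44 = 1.5384/0.44 = 3.4965.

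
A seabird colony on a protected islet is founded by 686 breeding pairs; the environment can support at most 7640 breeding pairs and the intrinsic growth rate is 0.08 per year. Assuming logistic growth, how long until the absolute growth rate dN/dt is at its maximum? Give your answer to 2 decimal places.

Logistic growth is fastest at N = K/2 = 3820.
A = (K − N₀)/N₀ = 10.137. Set K/(1 + A·e^(−rt)) = K/2 → A·e^(−rt) = 1.
e^(−0.08t) = 1/10.137 = 0.0986483, so t = ln(10.137)/0.08 = 2.3162/0.08 = 28.952.

28.95 years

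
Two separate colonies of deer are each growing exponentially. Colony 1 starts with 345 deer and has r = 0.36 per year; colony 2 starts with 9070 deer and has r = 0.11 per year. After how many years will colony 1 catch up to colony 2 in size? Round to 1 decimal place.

Set 345·e^(0.36t) = 9070·e^(0.11t).
e^((0.36 − 0.11)t) = 9070/345 → e^(0.25·t) = 26.29.
0.25·t = ln(26.29) = 3.2692, so t = 3.2692/0.25 = 13.077.

13.1 years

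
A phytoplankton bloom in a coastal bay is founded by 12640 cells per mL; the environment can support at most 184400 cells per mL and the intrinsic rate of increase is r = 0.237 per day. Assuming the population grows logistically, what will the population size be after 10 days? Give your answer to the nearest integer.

81224 cells per mL

A = (K − N₀)/N₀ = (184400 − 12640)/12640 = 13.589.
N(t) = K/(1 + A·e^(−rt)) = 184400/(1 + 13.589×e^(−0.237×10)).
e^(−2.37) = 0.093481; denominator = 1 + 13.589×0.093481 = 2.2703.
N = 184400/2.2703 = 81223.7.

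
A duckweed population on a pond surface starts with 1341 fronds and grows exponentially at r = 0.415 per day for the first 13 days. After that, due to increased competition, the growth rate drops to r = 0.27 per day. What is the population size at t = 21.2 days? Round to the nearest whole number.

2703806 fronds

Phase 1: N(13) = 1341·e^(0.415×13) = 1341·e^5.395 = 295425.
Phase 2 runs for 21.2 − 13 = 8.2 days at r = 0.27.
N(21.2) = 295425·e^(0.27×8.2) = 295425·e^2.214 = 2.703806×10^6.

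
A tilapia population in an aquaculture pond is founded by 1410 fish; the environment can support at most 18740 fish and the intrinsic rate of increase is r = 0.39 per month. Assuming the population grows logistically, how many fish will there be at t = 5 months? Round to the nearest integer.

6818 fish

A = (K − N₀)/N₀ = (18740 − 1410)/1410 = 12.291.
N(t) = K/(1 + A·e^(−rt)) = 18740/(1 + 12.291×e^(−0.39×5)).
e^(−1.95) = 0.14227; denominator = 1 + 12.291×0.14227 = 2.7487.
N = 18740/2.7487 = 6817.87.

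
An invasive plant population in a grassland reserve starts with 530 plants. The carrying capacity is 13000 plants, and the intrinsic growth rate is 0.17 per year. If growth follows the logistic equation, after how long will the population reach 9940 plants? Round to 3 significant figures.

A = (K − N₀)/N₀ = (13000 − 530)/530 = 23.528.
Solve 13000/(1 + 23.528·e^(−0.17t)) = 9940: 1 + 23.528·e^(−0.17t) = 1.3078, so e^(−0.17t) = 0.0130841.
−0.17·t = ln(0.0130841) = -4.3364, so t = 4.3364/0.17 = 25.508.

25.5 years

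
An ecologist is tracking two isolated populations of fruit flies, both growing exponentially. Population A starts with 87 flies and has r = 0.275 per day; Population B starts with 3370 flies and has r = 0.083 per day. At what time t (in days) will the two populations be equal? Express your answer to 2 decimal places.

Set 87·e^(0.275t) = 3370·e^(0.083t).
e^((0.275 − 0.083)t) = 3370/87 → e^(0.192·t) = 38.736.
0.192·t = ln(38.736) = 3.6568, so t = 3.6568/0.192 = 19.046.

19.05 days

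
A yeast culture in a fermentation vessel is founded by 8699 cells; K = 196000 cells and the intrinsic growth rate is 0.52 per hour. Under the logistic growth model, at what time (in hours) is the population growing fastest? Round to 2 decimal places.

Logistic growth is fastest at N = K/2 = 98000.
A = (K − N₀)/N₀ = 21.531. Set K/(1 + A·e^(−rt)) = K/2 → A·e^(−rt) = 1.
e^(−0.52t) = 1/21.531 = 0.046444, so t = ln(21.531)/0.52 = 3.0695/0.52 = 5.9029.

5.90 hours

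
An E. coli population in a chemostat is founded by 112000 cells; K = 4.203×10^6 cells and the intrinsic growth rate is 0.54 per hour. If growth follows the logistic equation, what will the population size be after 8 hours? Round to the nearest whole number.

A = (K − N₀)/N₀ = (4.203×10^6 − 112000)/112000 = 36.527.
N(t) = K/(1 + A·e^(−rt)) = 4.203×10^6/(1 + 36.527×e^(−0.54×8)).
e^(−4.32) = 0.0133; denominator = 1 + 36.527×0.0133 = 1.4858.
N = 4.203×10^6/1.4858 = 2.828775×10^6.

2828775 cells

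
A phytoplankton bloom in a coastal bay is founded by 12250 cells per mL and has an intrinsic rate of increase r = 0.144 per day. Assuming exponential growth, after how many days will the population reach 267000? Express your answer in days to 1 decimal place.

Set N₀·e^(rt) = 267000: e^(0.144·t) = 267000/12250 = 21.796.
0.144·t = ln(21.796) = 3.0817, so t = 3.0817/0.144 = 21.401.

21.4 days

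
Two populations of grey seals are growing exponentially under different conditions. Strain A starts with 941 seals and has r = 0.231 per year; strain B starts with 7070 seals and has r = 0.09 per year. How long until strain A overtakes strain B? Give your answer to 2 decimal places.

Set 941·e^(0.231t) = 7070·e^(0.09t).
e^((0.231 − 0.09)t) = 7070/941 → e^(0.141·t) = 7.5133.
0.141·t = ln(7.5133) = 2.0167, so t = 2.0167/0.141 = 14.303.

14.30 years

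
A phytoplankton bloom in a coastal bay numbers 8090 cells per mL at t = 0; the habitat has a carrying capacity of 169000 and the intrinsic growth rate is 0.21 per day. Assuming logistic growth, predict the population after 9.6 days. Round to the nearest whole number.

A = (K − N₀)/N₀ = (169000 − 8090)/8090 = 19.89.
N(t) = K/(1 + A·e^(−rt)) = 169000/(1 + 19.89×e^(−0.21×9.6)).
e^(−2.016) = 0.13319; denominator = 1 + 19.89×0.13319 = 3.6491.
N = 169000/3.6491 = 46312.9.

46313 cells per mL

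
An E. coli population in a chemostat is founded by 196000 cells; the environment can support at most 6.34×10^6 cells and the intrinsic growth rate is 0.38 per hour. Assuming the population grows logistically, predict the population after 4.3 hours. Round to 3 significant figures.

891000 cells

A = (K − N₀)/N₀ = (6.34×10^6 − 196000)/196000 = 31.347.
N(t) = K/(1 + A·e^(−rt)) = 6.34×10^6/(1 + 31.347×e^(−0.38×4.3)).
e^(−1.634) = 0.19515; denominator = 1 + 31.347×0.19515 = 7.1173.
N = 6.34×10^6/7.1173 = 890790.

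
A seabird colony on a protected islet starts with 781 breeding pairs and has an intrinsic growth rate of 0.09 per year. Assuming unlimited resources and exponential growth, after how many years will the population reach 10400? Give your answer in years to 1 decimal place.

28.8 years

Set N₀·e^(rt) = 10400: e^(0.09·t) = 10400/781 = 13.316.
0.09·t = ln(13.316) = 2.589, so t = 2.589/0.09 = 28.767.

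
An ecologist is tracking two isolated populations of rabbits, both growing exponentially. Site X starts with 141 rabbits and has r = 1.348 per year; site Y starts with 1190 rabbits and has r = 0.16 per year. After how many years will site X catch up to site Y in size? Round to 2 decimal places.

1.80 years

Set 141·e^(1.348t) = 1190·e^(0.16t).
e^((1.348 − 0.16)t) = 1190/141 → e^(1.188·t) = 8.4397.
1.188·t = ln(8.4397) = 2.1329, so t = 2.1329/1.188 = 1.7954.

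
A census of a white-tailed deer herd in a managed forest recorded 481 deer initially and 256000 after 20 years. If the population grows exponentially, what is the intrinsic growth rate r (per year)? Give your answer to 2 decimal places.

From N(t) = N₀·e^(rt): e^(r·20) = 256000/481 = 532.22.
r·20 = ln(532.22) = 6.2771, so r = 6.2771/20 = 0.31385.

0.31 per year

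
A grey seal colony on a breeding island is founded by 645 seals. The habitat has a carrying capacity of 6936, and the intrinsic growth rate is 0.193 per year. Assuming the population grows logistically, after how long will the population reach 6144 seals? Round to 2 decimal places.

22.42 years

A = (K − N₀)/N₀ = (6936 − 645)/645 = 9.7535.
Solve 6936/(1 + 9.7535·e^(−0.193t)) = 6144: 1 + 9.7535·e^(−0.193t) = 1.1289, so e^(−0.193t) = 0.0132164.
−0.193·t = ln(0.0132164) = -4.3263, so t = 4.3263/0.193 = 22.416.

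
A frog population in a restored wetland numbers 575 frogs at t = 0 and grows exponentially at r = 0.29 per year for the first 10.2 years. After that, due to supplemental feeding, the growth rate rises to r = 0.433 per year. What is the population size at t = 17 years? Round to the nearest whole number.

210401 frogs

Phase 1: N(10.2) = 575·e^(0.29×10.2) = 575·e^2.958 = 11074.2.
Phase 2 runs for 17 − 10.2 = 6.8 years at r = 0.433.
N(17) = 11074.2·e^(0.433×6.8) = 11074.2·e^2.944 = 210401.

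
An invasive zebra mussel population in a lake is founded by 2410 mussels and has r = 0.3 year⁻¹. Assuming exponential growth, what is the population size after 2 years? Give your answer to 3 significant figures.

4390 mussels

N(t) = N₀·e^(rt) = 2410 × e^(0.3×2) = 2410 × e^0.6.
e^0.6 ≈ 1.8221, so N ≈ 2410 × 1.8221 = 4391.31.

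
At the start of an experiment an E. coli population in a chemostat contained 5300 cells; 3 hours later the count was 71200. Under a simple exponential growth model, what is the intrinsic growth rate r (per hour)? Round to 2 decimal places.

From N(t) = N₀·e^(rt): e^(r·3) = 71200/5300 = 13.434.
r·3 = ln(13.434) = 2.5978, so r = 2.5978/3 = 0.86593.

0.87 per hour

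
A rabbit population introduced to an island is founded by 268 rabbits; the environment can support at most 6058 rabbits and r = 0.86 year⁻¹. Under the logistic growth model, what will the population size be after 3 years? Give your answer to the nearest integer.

A = (K − N₀)/N₀ = (6058 − 268)/268 = 21.604.
N(t) = K/(1 + A·e^(−rt)) = 6058/(1 + 21.604×e^(−0.86×3)).
e^(−2.58) = 0.075774; denominator = 1 + 21.604×0.075774 = 2.6371.
N = 6058/2.6371 = 2297.26.

2297 rabbits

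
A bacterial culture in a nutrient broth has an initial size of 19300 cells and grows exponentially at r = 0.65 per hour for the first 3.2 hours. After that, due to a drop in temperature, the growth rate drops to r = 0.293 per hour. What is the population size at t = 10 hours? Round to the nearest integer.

1132865 cells

Phase 1: N(3.2) = 19300·e^(0.65×3.2) = 19300·e^2.08 = 154486.
Phase 2 runs for 10 − 3.2 = 6.8 hours at r = 0.293.
N(10) = 154486·e^(0.293×6.8) = 154486·e^1.992 = 1.132865×10^6.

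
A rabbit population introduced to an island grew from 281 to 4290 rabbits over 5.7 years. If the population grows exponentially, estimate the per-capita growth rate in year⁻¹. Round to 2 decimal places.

0.48 per year

From N(t) = N₀·e^(rt): e^(r·5.7) = 4290/281 = 15.267.
r·5.7 = ln(15.267) = 2.7257, so r = 2.7257/5.7 = 0.47819.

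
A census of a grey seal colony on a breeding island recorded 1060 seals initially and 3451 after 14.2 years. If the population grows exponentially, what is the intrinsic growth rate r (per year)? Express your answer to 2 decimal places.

0.08 per year

From N(t) = N₀·e^(rt): e^(r·14.2) = 3451/1060 = 3.2557.
r·14.2 = ln(3.2557) = 1.1804, so r = 1.1804/14.2 = 0.083126.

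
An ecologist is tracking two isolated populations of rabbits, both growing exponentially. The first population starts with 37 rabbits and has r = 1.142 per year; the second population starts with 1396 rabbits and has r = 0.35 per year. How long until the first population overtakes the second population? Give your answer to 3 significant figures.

4.58 years

Set 37·e^(1.142t) = 1396·e^(0.35t).
e^((1.142 − 0.35)t) = 1396/37 → e^(0.792·t) = 37.73.
0.792·t = ln(37.73) = 3.6304, so t = 3.6304/0.792 = 4.5839.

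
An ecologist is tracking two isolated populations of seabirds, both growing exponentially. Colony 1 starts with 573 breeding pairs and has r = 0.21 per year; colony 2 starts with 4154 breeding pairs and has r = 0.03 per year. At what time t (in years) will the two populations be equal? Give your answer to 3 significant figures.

Set 573·e^(0.21t) = 4154·e^(0.03t).
e^((0.21 − 0.03)t) = 4154/573 → e^(0.18·t) = 7.2496.
0.18·t = ln(7.2496) = 1.9809, so t = 1.9809/0.18 = 11.005.

11.0 years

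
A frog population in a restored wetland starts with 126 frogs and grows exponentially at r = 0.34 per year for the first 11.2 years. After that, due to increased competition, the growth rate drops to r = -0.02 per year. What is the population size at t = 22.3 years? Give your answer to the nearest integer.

Phase 1: N(11.2) = 126·e^(0.34×11.2) = 126·e^3.808 = 5677.59.
Phase 2 runs for 22.3 − 11.2 = 11.1 years at r = -0.02.
N(22.3) = 5677.59·e^(-0.02×11.1) = 5677.59·e^-0.222 = 4547.27.

4547 frogs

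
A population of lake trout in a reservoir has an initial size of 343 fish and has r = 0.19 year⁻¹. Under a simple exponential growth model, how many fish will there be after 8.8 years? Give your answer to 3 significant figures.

1830 fish

N(t) = N₀·e^(rt) = 343 × e^(0.19×8.8) = 343 × e^1.672.
e^1.672 ≈ 5.3228, so N ≈ 343 × 5.3228 = 1825.72.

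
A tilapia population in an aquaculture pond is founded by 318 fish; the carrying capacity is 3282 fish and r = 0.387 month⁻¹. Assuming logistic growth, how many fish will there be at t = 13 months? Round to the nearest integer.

A = (K − N₀)/N₀ = (3282 − 318)/318 = 9.3208.
N(t) = K/(1 + A·e^(−rt)) = 3282/(1 + 9.3208×e^(−0.387×13)).
e^(−5.031) = 0.0065323; denominator = 1 + 9.3208×0.0065323 = 1.0609.
N = 3282/1.0609 = 3093.64.

3094 fish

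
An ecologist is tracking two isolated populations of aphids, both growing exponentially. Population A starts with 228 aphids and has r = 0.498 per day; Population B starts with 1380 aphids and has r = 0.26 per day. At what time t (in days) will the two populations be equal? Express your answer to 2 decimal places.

7.57 days

Set 228·e^(0.498t) = 1380·e^(0.26t).
e^((0.498 − 0.26)t) = 1380/228 → e^(0.238·t) = 6.0526.
0.238·t = ln(6.0526) = 1.8005, so t = 1.8005/0.238 = 7.5651.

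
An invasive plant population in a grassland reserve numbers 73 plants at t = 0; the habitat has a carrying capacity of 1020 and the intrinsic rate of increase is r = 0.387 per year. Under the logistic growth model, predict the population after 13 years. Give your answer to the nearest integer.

940 plants

A = (K − N₀)/N₀ = (1020 − 73)/73 = 12.973.
N(t) = K/(1 + A·e^(−rt)) = 1020/(1 + 12.973×e^(−0.387×13)).
e^(−5.031) = 0.0065323; denominator = 1 + 12.973×0.0065323 = 1.0847.
N = 1020/1.0847 = 940.317.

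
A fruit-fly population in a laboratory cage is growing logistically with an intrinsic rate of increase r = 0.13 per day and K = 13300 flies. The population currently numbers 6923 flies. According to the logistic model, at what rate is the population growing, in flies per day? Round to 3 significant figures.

432 flies per day

dN/dt = rN(1 − N/K) = 0.13 × 6923 × (1 − 6923/13300).
1 − 6923/13300 = 0.47947; dN/dt = 0.13 × 6923 × 0.47947 = 431.52.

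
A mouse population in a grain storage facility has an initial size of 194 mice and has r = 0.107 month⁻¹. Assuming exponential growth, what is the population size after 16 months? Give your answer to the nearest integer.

N(t) = N₀·e^(rt) = 194 × e^(0.107×16) = 194 × e^1.712.
e^1.712 ≈ 5.54, so N ≈ 194 × 5.54 = 1074.77.

1075 mice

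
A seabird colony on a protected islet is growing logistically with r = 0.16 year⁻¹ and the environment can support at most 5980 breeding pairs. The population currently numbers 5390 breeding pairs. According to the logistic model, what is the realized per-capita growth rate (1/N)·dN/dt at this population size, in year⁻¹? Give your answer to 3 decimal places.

0.016 per year

(1/N)·dN/dt = r(1 − N/K) = 0.16 × (1 − 5390/5980).
= 0.16 × 0.098662 = 0.015786.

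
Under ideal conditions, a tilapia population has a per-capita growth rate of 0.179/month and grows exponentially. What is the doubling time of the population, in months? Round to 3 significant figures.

3.87 months

Doubling time t_d = ln(2)/r = 0.6931/0.179 = 3.8723.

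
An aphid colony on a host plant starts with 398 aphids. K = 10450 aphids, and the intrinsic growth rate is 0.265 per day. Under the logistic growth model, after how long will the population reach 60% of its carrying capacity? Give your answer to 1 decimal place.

A = (K − N₀)/N₀ = (10450 − 398)/398 = 25.256.
Solve 10450/(1 + 25.256·e^(−0.265t)) = 6270: 1 + 25.256·e^(−0.265t) = 1.6667, so e^(−0.265t) = 0.0263961.
−0.265·t = ln(0.0263961) = -3.6345, so t = 3.6345/0.265 = 13.715.

13.7 days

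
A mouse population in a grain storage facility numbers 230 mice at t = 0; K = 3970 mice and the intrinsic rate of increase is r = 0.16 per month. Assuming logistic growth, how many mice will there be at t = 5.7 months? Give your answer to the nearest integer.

527 mice

A = (K − N₀)/N₀ = (3970 − 230)/230 = 16.261.
N(t) = K/(1 + A·e^(−rt)) = 3970/(1 + 16.261×e^(−0.16×5.7)).
e^(−0.912) = 0.40172; denominator = 1 + 16.261×0.40172 = 7.5323.
N = 3970/7.5323 = 527.062.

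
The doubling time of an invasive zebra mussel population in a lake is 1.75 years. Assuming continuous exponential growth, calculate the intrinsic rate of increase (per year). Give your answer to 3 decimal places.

0.396 per year

r = ln(2)/t_d = 0.6931/1.75 = 0.39608.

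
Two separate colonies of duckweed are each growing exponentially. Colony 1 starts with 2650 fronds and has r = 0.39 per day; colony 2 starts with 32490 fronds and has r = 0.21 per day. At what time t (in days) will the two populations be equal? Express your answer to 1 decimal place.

13.9 days

Set 2650·e^(0.39t) = 32490·e^(0.21t).
e^((0.39 − 0.21)t) = 32490/2650 → e^(0.18·t) = 12.26.
0.18·t = ln(12.26) = 2.5064, so t = 2.5064/0.18 = 13.924.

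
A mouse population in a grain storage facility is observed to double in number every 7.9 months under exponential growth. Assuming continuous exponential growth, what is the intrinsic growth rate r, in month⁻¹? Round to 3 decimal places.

0.088 per month

r = ln(2)/t_d = 0.6931/7.9 = 0.08774.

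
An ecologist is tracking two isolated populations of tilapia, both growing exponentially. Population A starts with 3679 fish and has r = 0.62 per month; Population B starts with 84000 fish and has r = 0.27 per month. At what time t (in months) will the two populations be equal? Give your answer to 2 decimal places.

8.94 months

Set 3679·e^(0.62t) = 84000·e^(0.27t).
e^((0.62 − 0.27)t) = 84000/3679 → e^(0.35·t) = 22.832.
0.35·t = ln(22.832) = 3.1282, so t = 3.1282/0.35 = 8.9376.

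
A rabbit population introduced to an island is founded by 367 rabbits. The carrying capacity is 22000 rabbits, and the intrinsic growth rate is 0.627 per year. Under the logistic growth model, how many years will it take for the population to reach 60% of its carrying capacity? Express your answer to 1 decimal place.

7.1 years

A = (K − N₀)/N₀ = (22000 − 367)/367 = 58.946.
Solve 22000/(1 + 58.946·e^(−0.627t)) = 13200: 1 + 58.946·e^(−0.627t) = 1.6667, so e^(−0.627t) = 0.0113099.
−0.627·t = ln(0.0113099) = -4.4821, so t = 4.4821/0.627 = 7.1485.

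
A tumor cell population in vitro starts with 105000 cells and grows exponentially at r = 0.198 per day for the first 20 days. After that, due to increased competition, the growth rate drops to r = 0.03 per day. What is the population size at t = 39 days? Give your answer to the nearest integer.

Phase 1: N(20) = 105000·e^(0.198×20) = 105000·e^3.96 = 5.508019×10^6.
Phase 2 runs for 39 − 20 = 19 days at r = 0.03.
N(39) = 5.508019×10^6·e^(0.03×19) = 5.508019×10^6·e^0.57 = 9.739649×10^6.

9739649 cells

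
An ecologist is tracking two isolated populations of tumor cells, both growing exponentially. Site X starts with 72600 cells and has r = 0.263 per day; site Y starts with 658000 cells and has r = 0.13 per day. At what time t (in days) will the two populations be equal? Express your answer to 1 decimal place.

16.6 days

Set 72600·e^(0.263t) = 658000·e^(0.13t).
e^((0.263 − 0.13)t) = 658000/72600 → e^(0.133·t) = 9.0634.
0.133·t = ln(9.0634) = 2.2042, so t = 2.2042/0.133 = 16.573.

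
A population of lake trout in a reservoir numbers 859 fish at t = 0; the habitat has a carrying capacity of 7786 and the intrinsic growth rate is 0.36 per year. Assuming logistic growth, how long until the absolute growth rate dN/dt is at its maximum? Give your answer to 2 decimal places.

Logistic growth is fastest at N = K/2 = 3893.
A = (K − N₀)/N₀ = 8.064. Set K/(1 + A·e^(−rt)) = K/2 → A·e^(−rt) = 1.
e^(−0.36t) = 1/8.064 = 0.124008, so t = ln(8.064)/0.36 = 2.0874/0.36 = 5.7984.

5.80 years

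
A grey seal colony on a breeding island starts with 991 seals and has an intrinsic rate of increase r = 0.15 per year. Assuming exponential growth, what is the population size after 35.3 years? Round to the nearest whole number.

N(t) = N₀·e^(rt) = 991 × e^(0.15×35.3) = 991 × e^5.295.
e^5.295 ≈ 199.34, so N ≈ 991 × 199.34 = 197544.

197544 seals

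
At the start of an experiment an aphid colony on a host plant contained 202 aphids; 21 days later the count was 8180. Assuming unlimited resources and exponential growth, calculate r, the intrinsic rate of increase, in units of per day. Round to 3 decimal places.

0.176 per day

From N(t) = N₀·e^(rt): e^(r·21) = 8180/202 = 40.495.
r·21 = ln(40.495) = 3.7012, so r = 3.7012/21 = 0.17625.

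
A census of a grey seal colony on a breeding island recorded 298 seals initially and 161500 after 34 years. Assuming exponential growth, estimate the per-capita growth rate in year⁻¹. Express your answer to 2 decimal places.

From N(t) = N₀·e^(rt): e^(r·34) = 161500/298 = 541.95.
r·34 = ln(541.95) = 6.2952, so r = 6.2952/34 = 0.18515.

0.19 per year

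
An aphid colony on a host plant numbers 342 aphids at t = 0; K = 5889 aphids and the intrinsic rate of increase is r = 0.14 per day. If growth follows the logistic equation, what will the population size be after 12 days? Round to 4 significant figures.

A = (K − N₀)/N₀ = (5889 − 342)/342 = 16.219.
N(t) = K/(1 + A·e^(−rt)) = 5889/(1 + 16.219×e^(−0.14×12)).
e^(−1.68) = 0.18637; denominator = 1 + 16.219×0.18637 = 4.0229.
N = 5889/4.0229 = 1463.89.

1464 aphids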